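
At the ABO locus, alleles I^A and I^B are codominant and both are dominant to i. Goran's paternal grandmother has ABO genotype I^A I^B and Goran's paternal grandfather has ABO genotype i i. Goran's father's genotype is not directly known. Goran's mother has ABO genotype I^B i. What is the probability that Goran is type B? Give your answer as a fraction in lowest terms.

Goran's father's ABO genotype from I^A I^B × i i: 1/2 I^A i, 1/2 I^B i.
Crossing each possibility with the mother I^B i and summing P(type B): 1/2·1/4 + 1/2·3/4 = 1/2.

1/2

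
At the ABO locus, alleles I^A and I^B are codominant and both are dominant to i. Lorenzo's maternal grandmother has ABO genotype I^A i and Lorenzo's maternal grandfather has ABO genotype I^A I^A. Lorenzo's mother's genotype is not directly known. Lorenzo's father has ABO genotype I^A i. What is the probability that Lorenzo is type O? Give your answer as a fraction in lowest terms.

1/8

Lorenzo's mother's ABO genotype from I^A i × I^A I^A: 1/2 I^A I^A, 1/2 I^A i.
Crossing each possibility with the father I^A i and summing P(type O): 1/2·0 + 1/2·1/4 = 1/8.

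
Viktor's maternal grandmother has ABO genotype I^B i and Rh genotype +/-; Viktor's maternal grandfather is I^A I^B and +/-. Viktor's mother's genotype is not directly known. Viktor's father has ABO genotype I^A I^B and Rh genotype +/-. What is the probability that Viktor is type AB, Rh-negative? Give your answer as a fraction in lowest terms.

Viktor's mother's ABO genotype from I^B i × I^A I^B: 1/4 I^A I^B, 1/4 I^A i, 1/4 I^B I^B, 1/4 I^B i.
Crossing each possibility with the father I^A I^B and summing P(type AB): 1/4·1/2 + 1/4·1/4 + 1/4·1/2 + 1/4·1/4 = 3/8.
Similarly for Rh via the mother's Rh distribution: P(Rh-) = 1/4.
Independent loci: 3/8 × 1/4 = 3/32.

3/32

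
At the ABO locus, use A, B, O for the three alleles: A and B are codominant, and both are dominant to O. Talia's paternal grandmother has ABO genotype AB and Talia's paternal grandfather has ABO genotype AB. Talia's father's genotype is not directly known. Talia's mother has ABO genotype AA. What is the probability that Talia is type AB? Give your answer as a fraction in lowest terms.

Talia's father's ABO genotype from AB × AB: 1/4 AA, 1/2 AB, 1/4 BB.
Crossing each possibility with the mother AA and summing P(type AB): 1/4·0 + 1/2·1/2 + 1/4·1 = 1/2.

1/2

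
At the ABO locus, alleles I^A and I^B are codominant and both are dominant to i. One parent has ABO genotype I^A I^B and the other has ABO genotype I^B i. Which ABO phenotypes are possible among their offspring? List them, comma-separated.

Gametes from I^A I^B × I^B i give offspring ABO genotypes I^A I^B, I^A i, I^B I^B, I^B i, i.e. phenotypes A, B, AB.

A, B, AB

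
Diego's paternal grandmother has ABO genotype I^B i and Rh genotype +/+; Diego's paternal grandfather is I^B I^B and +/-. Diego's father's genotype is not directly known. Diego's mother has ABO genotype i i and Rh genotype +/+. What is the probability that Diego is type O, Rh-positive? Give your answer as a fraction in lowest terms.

Diego's father's ABO genotype from I^B i × I^B I^B: 1/2 I^B I^B, 1/2 I^B i.
Crossing each possibility with the mother i i and summing P(type O): 1/2·0 + 1/2·1/2 = 1/4.
Similarly for Rh via the father's Rh distribution: P(Rh+) = 1.
Independent loci: 1/4 × 1 = 1/4.

1/4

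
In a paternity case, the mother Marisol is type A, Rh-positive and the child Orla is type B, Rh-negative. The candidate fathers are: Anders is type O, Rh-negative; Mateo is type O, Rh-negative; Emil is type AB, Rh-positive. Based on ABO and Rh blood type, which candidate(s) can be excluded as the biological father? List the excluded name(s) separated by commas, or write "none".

Anders, Mateo

A candidate is excluded only if no genotype consistent with his phenotype could produce a type B, Rh-negative child with a type A, Rh-positive mother.
Anders (type O, Rh-): no genotype consistent with that phenotype can produce a type-B Rh- child with a type-A mother.
Mateo (type O, Rh-): no genotype consistent with that phenotype can produce a type-B Rh- child with a type-A mother.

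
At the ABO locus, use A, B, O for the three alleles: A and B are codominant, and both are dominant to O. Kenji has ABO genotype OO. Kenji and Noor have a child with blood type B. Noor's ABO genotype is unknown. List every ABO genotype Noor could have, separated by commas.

For each candidate genotype of Noor, check whether crossing it with OO can produce every observed child phenotype.
  AA → possible child types {A} ✗
  AB → possible child types {A, B} ✓
  AO → possible child types {O, A} ✗
  BB → possible child types {B} ✓
  BO → possible child types {O, B} ✓
  OO → possible child types {O} ✗

AB, BB, BO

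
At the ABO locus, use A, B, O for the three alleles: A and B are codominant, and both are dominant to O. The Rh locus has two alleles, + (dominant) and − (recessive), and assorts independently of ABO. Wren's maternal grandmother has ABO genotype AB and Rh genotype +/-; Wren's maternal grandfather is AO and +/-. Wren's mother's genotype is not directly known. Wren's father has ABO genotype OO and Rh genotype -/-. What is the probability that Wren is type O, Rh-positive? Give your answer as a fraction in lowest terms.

Wren's mother's ABO genotype from AB × AO: 1/4 AA, 1/4 AB, 1/4 AO, 1/4 BO.
Crossing each possibility with the father OO and summing P(type O): 1/4·0 + 1/4·0 + 1/4·1/2 + 1/4·1/2 = 1/4.
Similarly for Rh via the mother's Rh distribution: P(Rh+) = 1/2.
Independent loci: 1/4 × 1/2 = 1/8.

1/8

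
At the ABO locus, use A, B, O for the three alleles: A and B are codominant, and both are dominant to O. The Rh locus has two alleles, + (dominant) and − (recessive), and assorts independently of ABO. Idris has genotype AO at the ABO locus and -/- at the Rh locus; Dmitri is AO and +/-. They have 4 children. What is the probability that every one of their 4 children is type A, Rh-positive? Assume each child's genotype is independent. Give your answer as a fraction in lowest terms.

81/4096

ABO cross AO × AO → 1/4 O, 3/4 A.
Rh cross -/- × +/- → 1/2 Rh+, 1/2 Rh-; so P(type A, Rh-positive) = 3/4 × 1/2 = 3/8 per child.
All 4 independent: (3/8)^4 = 81/4096.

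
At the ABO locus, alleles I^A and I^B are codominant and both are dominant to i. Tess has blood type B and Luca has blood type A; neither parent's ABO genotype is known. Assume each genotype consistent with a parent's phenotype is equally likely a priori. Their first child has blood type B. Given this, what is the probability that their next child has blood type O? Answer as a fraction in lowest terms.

Possible genotypes: Tess ∈ {I^B I^B, I^B i}; Luca ∈ {I^A I^A, I^A i}.
Weight each parental genotype pair by prior × P(type-B child):
  I^B I^B × I^A i: posterior weight 2/3; P(next child type O) = 0.
  I^B i × I^A i: posterior weight 1/3; P(next child type O) = 1/4.
Weighted sum = 1/12.

1/12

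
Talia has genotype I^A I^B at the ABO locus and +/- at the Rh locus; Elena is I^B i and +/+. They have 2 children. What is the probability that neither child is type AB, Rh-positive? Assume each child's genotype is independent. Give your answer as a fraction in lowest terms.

ABO cross I^A I^B × I^B i → 1/4 A, 1/2 B, 1/4 AB.
Rh cross +/- × +/+ → 1 Rh+; so P(type AB, Rh-positive) = 1/4 × 1 = 1/4 per child.
P(not type AB, Rh-positive) = 3/4 for one child; (3/4)^2 = 9/16.

9/16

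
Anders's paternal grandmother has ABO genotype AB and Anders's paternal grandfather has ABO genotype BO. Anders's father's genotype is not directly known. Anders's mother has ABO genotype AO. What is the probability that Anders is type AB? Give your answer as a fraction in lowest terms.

Anders's father's ABO genotype from AB × BO: 1/4 AB, 1/4 AO, 1/4 BB, 1/4 BO.
Crossing each possibility with the mother AO and summing P(type AB): 1/4·1/4 + 1/4·0 + 1/4·1/2 + 1/4·1/4 = 1/4.

1/4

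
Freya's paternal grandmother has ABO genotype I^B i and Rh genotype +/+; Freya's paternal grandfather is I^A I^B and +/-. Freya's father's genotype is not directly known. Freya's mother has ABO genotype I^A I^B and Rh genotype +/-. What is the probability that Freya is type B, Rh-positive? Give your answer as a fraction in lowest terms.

21/64

Freya's father's ABO genotype from I^B i × I^A I^B: 1/4 I^A I^B, 1/4 I^A i, 1/4 I^B I^B, 1/4 I^B i.
Crossing each possibility with the mother I^A I^B and summing P(type B): 1/4·1/4 + 1/4·1/4 + 1/4·1/2 + 1/4·1/2 = 3/8.
Similarly for Rh via the father's Rh distribution: P(Rh+) = 7/8.
Independent loci: 3/8 × 7/8 = 21/64.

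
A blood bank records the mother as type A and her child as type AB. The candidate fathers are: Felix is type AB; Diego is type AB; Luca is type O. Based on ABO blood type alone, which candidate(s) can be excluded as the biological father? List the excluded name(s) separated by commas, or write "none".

A candidate is excluded only if no genotype consistent with his phenotype could produce a type AB child with a type A mother.
Luca (type O): no genotype consistent with that phenotype can produce a type-AB child with a type-A mother.

Luca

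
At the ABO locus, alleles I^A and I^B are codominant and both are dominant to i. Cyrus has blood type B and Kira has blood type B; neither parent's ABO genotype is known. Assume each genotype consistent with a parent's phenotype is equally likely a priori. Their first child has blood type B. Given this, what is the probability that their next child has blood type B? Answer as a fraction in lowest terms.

Possible genotypes: Cyrus ∈ {I^B I^B, I^B i}; Kira ∈ {I^B I^B, I^B i}.
Weight each parental genotype pair by prior × P(type-B child):
  I^B I^B × I^B I^B: posterior weight 4/15; P(next child type B) = 1.
  I^B I^B × I^B i: posterior weight 4/15; P(next child type B) = 1.
  I^B i × I^B I^B: posterior weight 4/15; P(next child type B) = 1.
  I^B i × I^B i: posterior weight 1/5; P(next child type B) = 3/4.
Weighted sum = 19/20.

19/20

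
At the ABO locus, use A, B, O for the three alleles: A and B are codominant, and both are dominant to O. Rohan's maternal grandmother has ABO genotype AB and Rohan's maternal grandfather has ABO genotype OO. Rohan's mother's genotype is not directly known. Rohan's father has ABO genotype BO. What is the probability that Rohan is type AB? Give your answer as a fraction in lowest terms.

1/8

Rohan's mother's ABO genotype from AB × OO: 1/2 AO, 1/2 BO.
Crossing each possibility with the father BO and summing P(type AB): 1/2·1/4 + 1/2·0 = 1/8.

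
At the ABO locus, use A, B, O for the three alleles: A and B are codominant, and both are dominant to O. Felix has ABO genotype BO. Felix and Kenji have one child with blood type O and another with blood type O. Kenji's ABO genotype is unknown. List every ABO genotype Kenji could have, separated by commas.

AO, BO, OO

For each candidate genotype of Kenji, check whether crossing it with BO can produce every observed child phenotype.
  AA → possible child types {A, AB} ✗
  AB → possible child types {A, B, AB} ✗
  AO → possible child types {O, A, B, AB} ✓
  BB → possible child types {B} ✗
  BO → possible child types {O, B} ✓
  OO → possible child types {O, B} ✓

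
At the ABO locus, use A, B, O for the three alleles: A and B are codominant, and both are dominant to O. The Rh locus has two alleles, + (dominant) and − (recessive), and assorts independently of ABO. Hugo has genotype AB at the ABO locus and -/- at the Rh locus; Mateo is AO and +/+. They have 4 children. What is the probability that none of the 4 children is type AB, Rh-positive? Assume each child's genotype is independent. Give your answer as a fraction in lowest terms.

81/256

ABO cross AB × AO → 1/2 A, 1/4 B, 1/4 AB.
Rh cross -/- × +/+ → 1 Rh+; so P(type AB, Rh-positive) = 1/4 × 1 = 1/4 per child.
P(not type AB, Rh-positive) = 3/4 for one child; (3/4)^4 = 81/256.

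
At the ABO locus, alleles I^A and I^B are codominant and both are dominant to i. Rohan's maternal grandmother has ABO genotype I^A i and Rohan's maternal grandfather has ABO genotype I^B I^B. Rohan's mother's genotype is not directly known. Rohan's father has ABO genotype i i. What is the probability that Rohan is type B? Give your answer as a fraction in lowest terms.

Rohan's mother's ABO genotype from I^A i × I^B I^B: 1/2 I^A I^B, 1/2 I^B i.
Crossing each possibility with the father i i and summing P(type B): 1/2·1/2 + 1/2·1/2 = 1/2.

1/2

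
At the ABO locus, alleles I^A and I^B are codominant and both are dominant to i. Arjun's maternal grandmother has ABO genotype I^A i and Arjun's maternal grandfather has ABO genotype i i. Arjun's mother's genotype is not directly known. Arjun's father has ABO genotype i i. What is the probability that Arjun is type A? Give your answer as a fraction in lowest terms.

Arjun's mother's ABO genotype from I^A i × i i: 1/2 I^A i, 1/2 i i.
Crossing each possibility with the father i i and summing P(type A): 1/2·1/2 + 1/2·0 = 1/4.

1/4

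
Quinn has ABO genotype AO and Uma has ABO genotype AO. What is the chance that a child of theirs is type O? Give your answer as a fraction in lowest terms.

ABO cross AO × AO → offspring phenotypes: 1/4 O, 3/4 A.
So P(type O) = 1/4.

1/4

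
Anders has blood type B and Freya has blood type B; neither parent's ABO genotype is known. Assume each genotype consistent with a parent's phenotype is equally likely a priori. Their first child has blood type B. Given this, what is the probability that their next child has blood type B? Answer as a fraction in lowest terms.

19/20

Possible genotypes: Anders ∈ {I^B I^B, I^B i}; Freya ∈ {I^B I^B, I^B i}.
Weight each parental genotype pair by prior × P(type-B child):
  I^B I^B × I^B I^B: posterior weight 4/15; P(next child type B) = 1.
  I^B I^B × I^B i: posterior weight 4/15; P(next child type B) = 1.
  I^B i × I^B I^B: posterior weight 4/15; P(next child type B) = 1.
  I^B i × I^B i: posterior weight 1/5; P(next child type B) = 3/4.
Weighted sum = 19/20.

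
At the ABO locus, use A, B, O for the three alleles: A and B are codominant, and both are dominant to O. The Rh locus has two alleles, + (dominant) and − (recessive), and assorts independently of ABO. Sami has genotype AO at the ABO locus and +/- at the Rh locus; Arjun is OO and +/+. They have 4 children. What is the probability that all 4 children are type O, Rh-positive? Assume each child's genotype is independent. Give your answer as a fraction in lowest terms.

ABO cross AO × OO → 1/2 O, 1/2 A.
Rh cross +/- × +/+ → 1 Rh+; so P(type O, Rh-positive) = 1/2 × 1 = 1/2 per child.
All 4 independent: (1/2)^4 = 1/16.

1/16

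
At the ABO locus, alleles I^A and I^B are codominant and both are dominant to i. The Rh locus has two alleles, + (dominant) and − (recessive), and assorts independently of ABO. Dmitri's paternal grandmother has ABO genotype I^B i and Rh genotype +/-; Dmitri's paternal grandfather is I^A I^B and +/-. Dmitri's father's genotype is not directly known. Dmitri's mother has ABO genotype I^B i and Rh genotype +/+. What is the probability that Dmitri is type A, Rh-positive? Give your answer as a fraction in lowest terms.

1/8

Dmitri's father's ABO genotype from I^B i × I^A I^B: 1/4 I^A I^B, 1/4 I^A i, 1/4 I^B I^B, 1/4 I^B i.
Crossing each possibility with the mother I^B i and summing P(type A): 1/4·1/4 + 1/4·1/4 + 1/4·0 + 1/4·0 = 1/8.
Similarly for Rh via the father's Rh distribution: P(Rh+) = 1.
Independent loci: 1/8 × 1 = 1/8.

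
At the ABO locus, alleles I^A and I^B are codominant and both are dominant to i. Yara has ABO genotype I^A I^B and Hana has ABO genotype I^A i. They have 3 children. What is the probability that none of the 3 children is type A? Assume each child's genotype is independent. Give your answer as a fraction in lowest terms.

1/8

ABO cross I^A I^B × I^A i → 1/2 A, 1/4 B, 1/4 AB.
So P(type A) = 1/2 per child.
P(not type A) = 1/2 for one child; (1/2)^3 = 1/8.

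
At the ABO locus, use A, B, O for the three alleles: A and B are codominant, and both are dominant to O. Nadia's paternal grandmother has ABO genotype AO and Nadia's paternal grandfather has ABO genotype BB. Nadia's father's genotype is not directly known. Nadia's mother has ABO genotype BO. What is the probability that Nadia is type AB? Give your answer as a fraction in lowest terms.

1/8

Nadia's father's ABO genotype from AO × BB: 1/2 AB, 1/2 BO.
Crossing each possibility with the mother BO and summing P(type AB): 1/2·1/4 + 1/2·0 = 1/8.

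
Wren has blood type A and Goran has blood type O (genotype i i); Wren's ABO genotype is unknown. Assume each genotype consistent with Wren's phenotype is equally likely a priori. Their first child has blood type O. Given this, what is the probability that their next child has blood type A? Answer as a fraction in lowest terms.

Possible genotypes: Wren ∈ {I^A I^A, I^A i}; Goran ∈ {i i}.
Weight each parental genotype pair by prior × P(type-O child):
  I^A i × i i: posterior weight 1; P(next child type A) = 1/2.
Weighted sum = 1/2.

1/2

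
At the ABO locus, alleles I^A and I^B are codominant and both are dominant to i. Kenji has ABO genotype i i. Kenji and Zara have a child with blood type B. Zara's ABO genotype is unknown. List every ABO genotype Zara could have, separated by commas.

I^A I^B, I^B I^B, I^B i

For each candidate genotype of Zara, check whether crossing it with i i can produce every observed child phenotype.
  I^A I^A → possible child types {A} ✗
  I^A I^B → possible child types {A, B} ✓
  I^A i → possible child types {O, A} ✗
  I^B I^B → possible child types {B} ✓
  I^B i → possible child types {O, B} ✓
  i i → possible child types {O} ✗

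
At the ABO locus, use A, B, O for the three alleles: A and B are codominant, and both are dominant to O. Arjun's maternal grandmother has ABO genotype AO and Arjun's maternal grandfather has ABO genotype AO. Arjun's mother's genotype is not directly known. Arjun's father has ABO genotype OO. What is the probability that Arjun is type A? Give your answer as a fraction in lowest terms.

1/2

Arjun's mother's ABO genotype from AO × AO: 1/4 AA, 1/2 AO, 1/4 OO.
Crossing each possibility with the father OO and summing P(type A): 1/4·1 + 1/2·1/2 + 1/4·0 = 1/2.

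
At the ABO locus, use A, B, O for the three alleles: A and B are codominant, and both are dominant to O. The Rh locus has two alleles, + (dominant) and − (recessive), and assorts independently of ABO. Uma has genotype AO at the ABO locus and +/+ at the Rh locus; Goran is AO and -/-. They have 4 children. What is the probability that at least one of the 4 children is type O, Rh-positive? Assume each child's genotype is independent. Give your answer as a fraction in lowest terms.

ABO cross AO × AO → 1/4 O, 3/4 A.
Rh cross +/+ × -/- → 1 Rh+; so P(type O, Rh-positive) = 1/4 × 1 = 1/4 per child.
P(none) = (3/4)^4 = 81/256; P(at least one) = 1 − 81/256 = 175/256.

175/256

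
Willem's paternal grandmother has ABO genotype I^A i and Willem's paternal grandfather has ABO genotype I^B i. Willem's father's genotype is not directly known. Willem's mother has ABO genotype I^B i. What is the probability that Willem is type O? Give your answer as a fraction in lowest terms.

1/4

Willem's father's ABO genotype from I^A i × I^B i: 1/4 I^A I^B, 1/4 I^A i, 1/4 I^B i, 1/4 i i.
Crossing each possibility with the mother I^B i and summing P(type O): 1/4·0 + 1/4·1/4 + 1/4·1/4 + 1/4·1/2 = 1/4.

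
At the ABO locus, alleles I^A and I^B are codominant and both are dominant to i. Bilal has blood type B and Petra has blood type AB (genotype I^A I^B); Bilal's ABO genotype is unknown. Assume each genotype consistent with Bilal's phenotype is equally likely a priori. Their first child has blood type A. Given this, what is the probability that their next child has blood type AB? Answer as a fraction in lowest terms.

1/4

Possible genotypes: Bilal ∈ {I^B I^B, I^B i}; Petra ∈ {I^A I^B}.
Weight each parental genotype pair by prior × P(type-A child):
  I^B i × I^A I^B: posterior weight 1; P(next child type AB) = 1/4.
Weighted sum = 1/4.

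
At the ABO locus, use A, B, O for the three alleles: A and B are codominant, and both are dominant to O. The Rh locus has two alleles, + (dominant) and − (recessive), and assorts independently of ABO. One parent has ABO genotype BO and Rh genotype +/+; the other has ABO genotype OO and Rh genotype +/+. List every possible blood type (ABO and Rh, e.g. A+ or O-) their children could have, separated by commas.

Gametes from BO × OO give offspring ABO genotypes BO, OO, i.e. phenotypes O, B.
Rh cross +/+ × +/+ → phenotypes Rh+.
Combining independently: O+, B+.

O+, B+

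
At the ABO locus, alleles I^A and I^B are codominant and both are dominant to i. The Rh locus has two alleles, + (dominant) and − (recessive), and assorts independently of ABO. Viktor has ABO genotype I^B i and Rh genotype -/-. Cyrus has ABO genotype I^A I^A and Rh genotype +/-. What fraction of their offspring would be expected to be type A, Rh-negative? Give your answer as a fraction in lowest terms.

ABO cross I^B i × I^A I^A → offspring phenotypes: 1/2 A, 1/2 AB.
Rh cross -/- × +/- → 1/2 Rh+, 1/2 Rh-.
Independent loci: P(type A, Rh-negative) = 1/2 × 1/2 = 1/4.

1/4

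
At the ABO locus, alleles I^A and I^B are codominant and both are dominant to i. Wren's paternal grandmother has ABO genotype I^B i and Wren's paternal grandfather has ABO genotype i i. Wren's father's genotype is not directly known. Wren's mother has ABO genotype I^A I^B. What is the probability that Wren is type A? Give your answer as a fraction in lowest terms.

3/8

Wren's father's ABO genotype from I^B i × i i: 1/2 I^B i, 1/2 i i.
Crossing each possibility with the mother I^A I^B and summing P(type A): 1/2·1/4 + 1/2·1/2 = 3/8.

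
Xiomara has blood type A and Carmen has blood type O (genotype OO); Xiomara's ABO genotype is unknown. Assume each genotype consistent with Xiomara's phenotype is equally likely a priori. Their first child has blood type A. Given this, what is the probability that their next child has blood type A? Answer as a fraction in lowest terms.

5/6

Possible genotypes: Xiomara ∈ {AA, AO}; Carmen ∈ {OO}.
Weight each parental genotype pair by prior × P(type-A child):
  AA × OO: posterior weight 2/3; P(next child type A) = 1.
  AO × OO: posterior weight 1/3; P(next child type A) = 1/2.
Weighted sum = 5/6.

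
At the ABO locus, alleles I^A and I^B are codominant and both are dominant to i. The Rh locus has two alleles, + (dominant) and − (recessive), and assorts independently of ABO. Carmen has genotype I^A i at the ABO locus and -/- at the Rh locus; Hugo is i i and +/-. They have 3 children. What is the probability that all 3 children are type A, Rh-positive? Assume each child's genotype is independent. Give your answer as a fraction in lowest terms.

1/64

ABO cross I^A i × i i → 1/2 O, 1/2 A.
Rh cross -/- × +/- → 1/2 Rh+, 1/2 Rh-; so P(type A, Rh-positive) = 1/2 × 1/2 = 1/4 per child.
All 3 independent: (1/4)^3 = 1/64.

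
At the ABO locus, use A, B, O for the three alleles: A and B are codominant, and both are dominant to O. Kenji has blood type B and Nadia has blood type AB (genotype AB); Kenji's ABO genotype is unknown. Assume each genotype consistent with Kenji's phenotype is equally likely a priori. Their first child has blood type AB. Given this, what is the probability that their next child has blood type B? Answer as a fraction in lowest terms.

Possible genotypes: Kenji ∈ {BB, BO}; Nadia ∈ {AB}.
Weight each parental genotype pair by prior × P(type-AB child):
  BB × AB: posterior weight 2/3; P(next child type B) = 1/2.
  BO × AB: posterior weight 1/3; P(next child type B) = 1/2.
Weighted sum = 1/2.

1/2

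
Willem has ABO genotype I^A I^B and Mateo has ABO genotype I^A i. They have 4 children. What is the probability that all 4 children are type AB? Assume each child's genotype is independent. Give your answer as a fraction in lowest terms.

1/256

ABO cross I^A I^B × I^A i → 1/2 A, 1/4 B, 1/4 AB.
So P(type AB) = 1/4 per child.
All 4 independent: (1/4)^4 = 1/256.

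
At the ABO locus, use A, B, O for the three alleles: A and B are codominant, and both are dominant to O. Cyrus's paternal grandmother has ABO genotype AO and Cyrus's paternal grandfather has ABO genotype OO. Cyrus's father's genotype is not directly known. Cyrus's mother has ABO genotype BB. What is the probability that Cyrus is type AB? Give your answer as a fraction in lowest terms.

Cyrus's father's ABO genotype from AO × OO: 1/2 AO, 1/2 OO.
Crossing each possibility with the mother BB and summing P(type AB): 1/2·1/2 + 1/2·0 = 1/4.

1/4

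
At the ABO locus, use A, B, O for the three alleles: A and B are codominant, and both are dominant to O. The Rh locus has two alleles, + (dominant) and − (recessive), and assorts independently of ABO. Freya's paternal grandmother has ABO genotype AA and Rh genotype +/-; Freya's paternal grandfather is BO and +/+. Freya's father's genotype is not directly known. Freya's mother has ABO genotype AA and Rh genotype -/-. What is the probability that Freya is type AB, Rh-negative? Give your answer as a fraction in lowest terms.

Freya's father's ABO genotype from AA × BO: 1/2 AB, 1/2 AO.
Crossing each possibility with the mother AA and summing P(type AB): 1/2·1/2 + 1/2·0 = 1/4.
Similarly for Rh via the father's Rh distribution: P(Rh-) = 1/4.
Independent loci: 1/4 × 1/4 = 1/16.

1/16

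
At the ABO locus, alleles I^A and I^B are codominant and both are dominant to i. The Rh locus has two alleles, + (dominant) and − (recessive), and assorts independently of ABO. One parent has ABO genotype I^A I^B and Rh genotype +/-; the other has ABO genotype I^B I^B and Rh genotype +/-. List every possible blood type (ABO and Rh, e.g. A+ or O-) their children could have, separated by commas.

B+, B-, AB+, AB-

Gametes from I^A I^B × I^B I^B give offspring ABO genotypes I^A I^B, I^B I^B, i.e. phenotypes B, AB.
Rh cross +/- × +/- → phenotypes Rh+, Rh-.
Combining independently: B+, B-, AB+, AB-.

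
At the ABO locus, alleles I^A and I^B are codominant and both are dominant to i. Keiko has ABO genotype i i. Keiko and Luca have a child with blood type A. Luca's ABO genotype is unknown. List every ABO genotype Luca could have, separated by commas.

I^A I^A, I^A I^B, I^A i

For each candidate genotype of Luca, check whether crossing it with i i can produce every observed child phenotype.
  I^A I^A → possible child types {A} ✓
  I^A I^B → possible child types {A, B} ✓
  I^A i → possible child types {O, A} ✓
  I^B I^B → possible child types {B} ✗
  I^B i → possible child types {O, B} ✗
  i i → possible child types {O} ✗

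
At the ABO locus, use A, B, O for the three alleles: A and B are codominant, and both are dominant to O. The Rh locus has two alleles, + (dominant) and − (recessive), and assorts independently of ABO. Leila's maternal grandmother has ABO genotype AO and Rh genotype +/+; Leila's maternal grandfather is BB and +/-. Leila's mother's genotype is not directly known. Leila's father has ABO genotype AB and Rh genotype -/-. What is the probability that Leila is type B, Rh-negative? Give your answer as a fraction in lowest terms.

Leila's mother's ABO genotype from AO × BB: 1/2 AB, 1/2 BO.
Crossing each possibility with the father AB and summing P(type B): 1/2·1/4 + 1/2·1/2 = 3/8.
Similarly for Rh via the mother's Rh distribution: P(Rh-) = 1/4.
Independent loci: 3/8 × 1/4 = 3/32.

3/32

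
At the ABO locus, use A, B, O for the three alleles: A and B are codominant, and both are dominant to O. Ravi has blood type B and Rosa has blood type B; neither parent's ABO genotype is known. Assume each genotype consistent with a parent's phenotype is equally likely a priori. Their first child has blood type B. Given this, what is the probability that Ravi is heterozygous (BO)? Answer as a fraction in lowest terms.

7/15

Possible genotypes: Ravi ∈ {BB, BO}; Rosa ∈ {BB, BO}.
Weight each parental genotype pair by prior × P(type-B child):
  BB × BB: posterior weight 4/15.
  BB × BO: posterior weight 4/15.
  BO × BB: posterior weight 4/15.
  BO × BO: posterior weight 1/5.
Sum the posterior weight over pairs where Ravi is BO: 7/15.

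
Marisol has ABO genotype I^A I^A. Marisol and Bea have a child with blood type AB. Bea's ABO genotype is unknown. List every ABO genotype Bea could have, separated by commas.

For each candidate genotype of Bea, check whether crossing it with I^A I^A can produce every observed child phenotype.
  I^A I^A → possible child types {A} ✗
  I^A I^B → possible child types {A, AB} ✓
  I^A i → possible child types {A} ✗
  I^B I^B → possible child types {AB} ✓
  I^B i → possible child types {A, AB} ✓
  i i → possible child types {A} ✗

I^A I^B, I^B I^B, I^B i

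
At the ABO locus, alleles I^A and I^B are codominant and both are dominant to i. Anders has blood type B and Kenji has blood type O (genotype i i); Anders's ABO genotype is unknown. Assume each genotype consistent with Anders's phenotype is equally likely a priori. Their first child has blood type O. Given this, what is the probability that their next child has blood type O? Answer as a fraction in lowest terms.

Possible genotypes: Anders ∈ {I^B I^B, I^B i}; Kenji ∈ {i i}.
Weight each parental genotype pair by prior × P(type-O child):
  I^B i × i i: posterior weight 1; P(next child type O) = 1/2.
Weighted sum = 1/2.

1/2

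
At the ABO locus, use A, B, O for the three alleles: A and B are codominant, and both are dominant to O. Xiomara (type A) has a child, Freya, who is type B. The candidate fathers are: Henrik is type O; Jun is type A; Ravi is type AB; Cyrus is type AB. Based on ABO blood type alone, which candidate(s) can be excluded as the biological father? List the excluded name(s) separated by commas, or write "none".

Henrik, Jun

A candidate is excluded only if no genotype consistent with his phenotype could produce a type B child with a type A mother.
Henrik (type O): no genotype consistent with that phenotype can produce a type-B child with a type-A mother.
Jun (type A): no genotype consistent with that phenotype can produce a type-B child with a type-A mother.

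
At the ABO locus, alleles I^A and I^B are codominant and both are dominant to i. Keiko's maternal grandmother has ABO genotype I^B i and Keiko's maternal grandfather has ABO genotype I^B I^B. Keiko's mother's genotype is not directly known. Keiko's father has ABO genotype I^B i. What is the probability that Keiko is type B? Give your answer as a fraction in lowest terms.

7/8

Keiko's mother's ABO genotype from I^B i × I^B I^B: 1/2 I^B I^B, 1/2 I^B i.
Crossing each possibility with the father I^B i and summing P(type B): 1/2·1 + 1/2·3/4 = 7/8.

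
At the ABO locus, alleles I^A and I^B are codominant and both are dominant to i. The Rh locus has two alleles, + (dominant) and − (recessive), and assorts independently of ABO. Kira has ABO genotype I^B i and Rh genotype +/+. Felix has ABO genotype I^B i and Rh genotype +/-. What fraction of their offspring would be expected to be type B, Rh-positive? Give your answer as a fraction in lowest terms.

3/4

ABO cross I^B i × I^B i → offspring phenotypes: 1/4 O, 3/4 B.
Rh cross +/+ × +/- → 1 Rh+.
Independent loci: P(type B, Rh-positive) = 3/4 × 1 = 3/4.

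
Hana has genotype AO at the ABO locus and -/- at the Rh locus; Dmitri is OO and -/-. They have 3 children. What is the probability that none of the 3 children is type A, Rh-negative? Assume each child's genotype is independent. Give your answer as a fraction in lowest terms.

1/8

ABO cross AO × OO → 1/2 O, 1/2 A.
Rh cross -/- × -/- → 1 Rh-; so P(type A, Rh-negative) = 1/2 × 1 = 1/2 per child.
P(not type A, Rh-negative) = 1/2 for one child; (1/2)^3 = 1/8.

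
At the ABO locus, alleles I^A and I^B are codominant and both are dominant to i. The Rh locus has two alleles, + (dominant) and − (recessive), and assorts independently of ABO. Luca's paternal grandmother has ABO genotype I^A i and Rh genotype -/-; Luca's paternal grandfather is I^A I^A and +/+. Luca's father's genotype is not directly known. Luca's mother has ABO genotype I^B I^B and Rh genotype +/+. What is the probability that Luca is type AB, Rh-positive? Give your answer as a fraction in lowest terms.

Luca's father's ABO genotype from I^A i × I^A I^A: 1/2 I^A I^A, 1/2 I^A i.
Crossing each possibility with the mother I^B I^B and summing P(type AB): 1/2·1 + 1/2·1/2 = 3/4.
Similarly for Rh via the father's Rh distribution: P(Rh+) = 1.
Independent loci: 3/4 × 1 = 3/4.

3/4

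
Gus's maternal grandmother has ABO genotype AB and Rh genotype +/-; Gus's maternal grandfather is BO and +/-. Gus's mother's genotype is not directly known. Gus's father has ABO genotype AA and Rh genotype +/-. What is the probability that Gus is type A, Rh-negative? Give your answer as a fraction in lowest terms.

Gus's mother's ABO genotype from AB × BO: 1/4 AB, 1/4 AO, 1/4 BB, 1/4 BO.
Crossing each possibility with the father AA and summing P(type A): 1/4·1/2 + 1/4·1 + 1/4·0 + 1/4·1/2 = 1/2.
Similarly for Rh via the mother's Rh distribution: P(Rh-) = 1/4.
Independent loci: 1/2 × 1/4 = 1/8.

1/8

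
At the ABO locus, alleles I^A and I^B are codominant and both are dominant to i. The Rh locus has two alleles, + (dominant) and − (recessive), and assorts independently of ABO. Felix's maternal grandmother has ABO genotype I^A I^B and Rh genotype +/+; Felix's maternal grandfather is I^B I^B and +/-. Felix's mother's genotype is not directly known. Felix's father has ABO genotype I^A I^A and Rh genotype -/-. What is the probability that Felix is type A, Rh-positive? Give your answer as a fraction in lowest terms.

Felix's mother's ABO genotype from I^A I^B × I^B I^B: 1/2 I^A I^B, 1/2 I^B I^B.
Crossing each possibility with the father I^A I^A and summing P(type A): 1/2·1/2 + 1/2·0 = 1/4.
Similarly for Rh via the mother's Rh distribution: P(Rh+) = 3/4.
Independent loci: 1/4 × 3/4 = 3/16.

3/16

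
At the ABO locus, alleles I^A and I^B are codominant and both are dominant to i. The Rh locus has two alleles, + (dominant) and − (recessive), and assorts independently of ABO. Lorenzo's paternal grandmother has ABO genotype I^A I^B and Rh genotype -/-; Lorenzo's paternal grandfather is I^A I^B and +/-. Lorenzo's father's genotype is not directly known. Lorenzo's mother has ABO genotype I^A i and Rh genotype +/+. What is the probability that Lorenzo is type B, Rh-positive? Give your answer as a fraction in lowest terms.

Lorenzo's father's ABO genotype from I^A I^B × I^A I^B: 1/4 I^A I^A, 1/2 I^A I^B, 1/4 I^B I^B.
Crossing each possibility with the mother I^A i and summing P(type B): 1/4·0 + 1/2·1/4 + 1/4·1/2 = 1/4.
Similarly for Rh via the father's Rh distribution: P(Rh+) = 1.
Independent loci: 1/4 × 1 = 1/4.

1/4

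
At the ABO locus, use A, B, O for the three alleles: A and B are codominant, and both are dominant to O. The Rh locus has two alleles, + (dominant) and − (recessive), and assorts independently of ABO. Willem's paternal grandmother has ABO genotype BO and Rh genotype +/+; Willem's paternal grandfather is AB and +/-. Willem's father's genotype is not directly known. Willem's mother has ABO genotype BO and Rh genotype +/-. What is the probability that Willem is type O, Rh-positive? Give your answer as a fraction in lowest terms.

7/64

Willem's father's ABO genotype from BO × AB: 1/4 AB, 1/4 AO, 1/4 BB, 1/4 BO.
Crossing each possibility with the mother BO and summing P(type O): 1/4·0 + 1/4·1/4 + 1/4·0 + 1/4·1/4 = 1/8.
Similarly for Rh via the father's Rh distribution: P(Rh+) = 7/8.
Independent loci: 1/8 × 7/8 = 7/64.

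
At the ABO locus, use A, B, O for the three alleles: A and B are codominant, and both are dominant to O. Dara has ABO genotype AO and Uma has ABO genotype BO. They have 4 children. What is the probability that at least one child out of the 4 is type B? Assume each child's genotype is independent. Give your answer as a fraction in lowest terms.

ABO cross AO × BO → 1/4 O, 1/4 A, 1/4 B, 1/4 AB.
So P(type B) = 1/4 per child.
P(none) = (3/4)^4 = 81/256; P(at least one) = 1 − 81/256 = 175/256.

175/256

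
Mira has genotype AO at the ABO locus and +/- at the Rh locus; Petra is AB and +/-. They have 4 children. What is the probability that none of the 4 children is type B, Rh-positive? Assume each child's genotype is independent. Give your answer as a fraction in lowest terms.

ABO cross AO × AB → 1/2 A, 1/4 B, 1/4 AB.
Rh cross +/- × +/- → 3/4 Rh+, 1/4 Rh-; so P(type B, Rh-positive) = 1/4 × 3/4 = 3/16 per child.
P(not type B, Rh-positive) = 13/16 for one child; (13/16)^4 = 28561/65536.

28561/65536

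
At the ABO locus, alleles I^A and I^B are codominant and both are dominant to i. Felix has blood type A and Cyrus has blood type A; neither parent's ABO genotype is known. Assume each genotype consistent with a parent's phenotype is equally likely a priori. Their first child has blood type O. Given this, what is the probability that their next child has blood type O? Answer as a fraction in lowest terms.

1/4

Possible genotypes: Felix ∈ {I^A I^A, I^A i}; Cyrus ∈ {I^A I^A, I^A i}.
Weight each parental genotype pair by prior × P(type-O child):
  I^A i × I^A i: posterior weight 1; P(next child type O) = 1/4.
Weighted sum = 1/4.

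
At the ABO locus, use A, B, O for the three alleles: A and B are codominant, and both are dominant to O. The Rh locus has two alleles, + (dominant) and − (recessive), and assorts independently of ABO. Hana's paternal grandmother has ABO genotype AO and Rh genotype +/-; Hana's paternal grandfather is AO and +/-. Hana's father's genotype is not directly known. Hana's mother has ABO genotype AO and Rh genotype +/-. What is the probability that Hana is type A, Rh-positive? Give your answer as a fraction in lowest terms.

9/16

Hana's father's ABO genotype from AO × AO: 1/4 AA, 1/2 AO, 1/4 OO.
Crossing each possibility with the mother AO and summing P(type A): 1/4·1 + 1/2·3/4 + 1/4·1/2 = 3/4.
Similarly for Rh via the father's Rh distribution: P(Rh+) = 3/4.
Independent loci: 3/4 × 3/4 = 9/16.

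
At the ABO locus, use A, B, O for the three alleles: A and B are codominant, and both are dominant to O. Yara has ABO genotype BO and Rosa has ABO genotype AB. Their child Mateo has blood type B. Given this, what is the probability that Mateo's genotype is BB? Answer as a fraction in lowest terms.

1/2

Cross BO × AB → 1/4 AB, 1/4 AO, 1/4 BB, 1/4 BO.
Type-B genotypes among offspring: BB (1/4), BO (1/4); total 1/2.
P(BB | type B) = (1/4) / (1/2) = 1/2.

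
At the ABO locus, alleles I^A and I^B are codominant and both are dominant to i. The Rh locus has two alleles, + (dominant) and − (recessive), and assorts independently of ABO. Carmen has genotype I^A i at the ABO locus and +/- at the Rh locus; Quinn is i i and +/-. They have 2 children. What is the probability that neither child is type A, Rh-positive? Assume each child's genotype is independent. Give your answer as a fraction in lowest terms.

25/64

ABO cross I^A i × i i → 1/2 O, 1/2 A.
Rh cross +/- × +/- → 3/4 Rh+, 1/4 Rh-; so P(type A, Rh-positive) = 1/2 × 3/4 = 3/8 per child.
P(not type A, Rh-positive) = 5/8 for one child; (5/8)^2 = 25/64.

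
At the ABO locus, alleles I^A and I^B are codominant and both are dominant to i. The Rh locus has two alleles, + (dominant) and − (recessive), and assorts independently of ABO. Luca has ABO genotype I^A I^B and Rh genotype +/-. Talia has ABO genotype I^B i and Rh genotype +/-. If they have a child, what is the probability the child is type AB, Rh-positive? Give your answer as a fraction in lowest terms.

ABO cross I^A I^B × I^B i → offspring phenotypes: 1/4 A, 1/2 B, 1/4 AB.
Rh cross +/- × +/- → 3/4 Rh+, 1/4 Rh-.
Independent loci: P(type AB, Rh-positive) = 1/4 × 3/4 = 3/16.

3/16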